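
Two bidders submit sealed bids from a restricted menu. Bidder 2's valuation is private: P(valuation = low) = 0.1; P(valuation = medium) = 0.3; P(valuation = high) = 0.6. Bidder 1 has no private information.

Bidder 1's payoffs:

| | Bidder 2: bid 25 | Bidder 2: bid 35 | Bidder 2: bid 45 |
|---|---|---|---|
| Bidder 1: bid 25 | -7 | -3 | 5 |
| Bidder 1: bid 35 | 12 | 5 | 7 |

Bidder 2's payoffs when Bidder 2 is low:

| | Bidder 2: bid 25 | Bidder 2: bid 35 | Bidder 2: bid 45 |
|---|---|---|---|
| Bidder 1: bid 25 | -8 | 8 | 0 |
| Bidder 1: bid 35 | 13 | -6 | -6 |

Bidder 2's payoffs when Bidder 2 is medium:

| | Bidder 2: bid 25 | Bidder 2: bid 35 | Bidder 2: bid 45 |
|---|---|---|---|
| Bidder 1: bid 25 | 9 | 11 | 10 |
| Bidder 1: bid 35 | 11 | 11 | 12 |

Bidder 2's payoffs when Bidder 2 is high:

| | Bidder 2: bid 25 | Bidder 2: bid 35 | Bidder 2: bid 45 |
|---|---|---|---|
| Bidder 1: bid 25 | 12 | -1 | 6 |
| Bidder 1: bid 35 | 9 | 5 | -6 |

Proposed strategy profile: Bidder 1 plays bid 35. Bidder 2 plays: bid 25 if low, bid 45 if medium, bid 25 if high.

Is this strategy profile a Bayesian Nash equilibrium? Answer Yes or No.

Bidder 1 plays bid 35: E[bid 35] = 0.1·(12) + 0.3·(7) + 0.6·(12) = 10.5; E[bid 25] = -3.4. Best-responding. ✓
Bidder 2 (valuation low), facing bid 35: bid 25 gives 13, bid 35 gives -6, bid 45 gives -6. Proposed bid 25 is best. ✓
Bidder 2 (valuation medium), facing bid 35: bid 25 gives 11, bid 35 gives 11, bid 45 gives 12. Proposed bid 45 is best. ✓
Bidder 2 (valuation high), facing bid 35: bid 25 gives 9, bid 35 gives 5, bid 45 gives -6. Proposed bid 25 is best. ✓

Yes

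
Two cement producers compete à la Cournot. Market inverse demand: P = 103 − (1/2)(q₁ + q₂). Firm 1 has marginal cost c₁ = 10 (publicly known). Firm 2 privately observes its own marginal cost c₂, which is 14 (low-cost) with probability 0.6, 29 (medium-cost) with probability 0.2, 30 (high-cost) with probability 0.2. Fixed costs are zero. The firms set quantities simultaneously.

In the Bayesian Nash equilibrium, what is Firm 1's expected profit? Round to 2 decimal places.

Type-c best response for Firm 2: q₂(c) = (103 − c) − q₁/2.
Firm 1 maximizes expected profit; its first-order condition is 103 − q₁ − (1/2)E[q₂] − 10 = 0.
Substituting E[q₂] and solving: E[c₂] = 20.2, so q₁ = (103 − 2·10 + 20.2)/(3/2) = 68.8.
E[P] = 103 − (1/2)·(q₁ + E[q₂]) = 44.4; Firm 1's expected profit = (E[P] − 10)·q₁ = (44.4 − 10)·68.8 = 2366.72.

2366.72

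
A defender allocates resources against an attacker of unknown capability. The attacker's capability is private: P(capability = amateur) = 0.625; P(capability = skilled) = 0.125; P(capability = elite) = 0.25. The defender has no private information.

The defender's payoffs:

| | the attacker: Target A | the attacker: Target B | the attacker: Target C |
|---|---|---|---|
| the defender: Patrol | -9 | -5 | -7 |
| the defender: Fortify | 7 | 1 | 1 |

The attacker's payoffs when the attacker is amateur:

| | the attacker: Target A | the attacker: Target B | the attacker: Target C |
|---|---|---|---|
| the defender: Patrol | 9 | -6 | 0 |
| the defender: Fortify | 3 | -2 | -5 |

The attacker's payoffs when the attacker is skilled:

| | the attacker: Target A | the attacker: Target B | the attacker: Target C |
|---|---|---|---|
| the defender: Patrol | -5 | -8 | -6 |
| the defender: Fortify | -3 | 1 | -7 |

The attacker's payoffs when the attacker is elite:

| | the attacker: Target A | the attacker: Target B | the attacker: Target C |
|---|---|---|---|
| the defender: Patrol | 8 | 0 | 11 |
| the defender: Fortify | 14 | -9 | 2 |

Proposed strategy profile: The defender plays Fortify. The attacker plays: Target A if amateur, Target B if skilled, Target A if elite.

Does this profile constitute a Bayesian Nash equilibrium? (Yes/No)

Yes

The defender plays Fortify: E[Fortify] = 0.625·(7) + 0.125·(1) + 0.25·(7) = 6.25; E[Patrol] = -8.5. Best-responding. ✓
The attacker (capability amateur), facing Fortify: Target A gives 3, Target B gives -2, Target C gives -5. Proposed Target A is best. ✓
The attacker (capability skilled), facing Fortify: Target A gives -3, Target B gives 1, Target C gives -7. Proposed Target B is best. ✓
The attacker (capability elite), facing Fortify: Target A gives 14, Target B gives -9, Target C gives 2. Proposed Target A is best. ✓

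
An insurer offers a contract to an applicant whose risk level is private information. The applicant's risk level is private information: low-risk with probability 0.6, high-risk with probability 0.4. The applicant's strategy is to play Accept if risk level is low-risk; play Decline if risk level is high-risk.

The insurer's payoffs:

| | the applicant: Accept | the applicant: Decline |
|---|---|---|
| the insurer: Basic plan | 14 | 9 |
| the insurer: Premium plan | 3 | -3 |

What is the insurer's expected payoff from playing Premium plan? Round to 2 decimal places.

Take the expectation over the applicant's risk level, weighting each type's action by its prior probability.
E[Premium plan] = 0.6·3 + 0.4·(-3) = 1.8 + (-1.2) = 0.6

0.60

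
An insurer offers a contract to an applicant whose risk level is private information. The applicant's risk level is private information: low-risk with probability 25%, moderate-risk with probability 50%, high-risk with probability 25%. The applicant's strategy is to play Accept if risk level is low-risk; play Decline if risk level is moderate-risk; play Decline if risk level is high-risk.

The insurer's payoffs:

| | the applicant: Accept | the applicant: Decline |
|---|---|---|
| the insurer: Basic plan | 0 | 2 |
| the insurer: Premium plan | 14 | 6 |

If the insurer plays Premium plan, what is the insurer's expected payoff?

8

Take the expectation over the applicant's risk level, weighting each type's action by its prior probability.
E[Premium plan] = 0.25·14 + 0.5·6 + 0.25·6 = 3.5 + 3 + 1.5 = 8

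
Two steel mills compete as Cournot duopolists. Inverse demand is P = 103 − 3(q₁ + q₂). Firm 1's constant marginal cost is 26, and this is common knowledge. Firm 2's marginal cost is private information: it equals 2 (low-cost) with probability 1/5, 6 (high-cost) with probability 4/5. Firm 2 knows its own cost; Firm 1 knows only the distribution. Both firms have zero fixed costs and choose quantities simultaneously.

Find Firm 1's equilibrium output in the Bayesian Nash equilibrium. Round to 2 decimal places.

Type-c best response for Firm 2: q₂(c) = (103 − c)/6 − q₁/2.
Firm 1 maximizes expected profit; its first-order condition is 103 − 6q₁ − 3E[q₂] − 26 = 0.
Substituting E[q₂] and solving: E[c₂] = 5.2, so q₁ = (103 − 2·26 + 5.2)/9 = 6.24444.

6.24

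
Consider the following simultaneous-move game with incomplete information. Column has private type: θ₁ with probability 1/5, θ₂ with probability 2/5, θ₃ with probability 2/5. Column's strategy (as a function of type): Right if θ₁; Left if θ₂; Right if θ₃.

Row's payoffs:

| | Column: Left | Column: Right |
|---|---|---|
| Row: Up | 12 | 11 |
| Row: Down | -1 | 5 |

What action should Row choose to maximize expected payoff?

Compute Row's expected payoff for each action, taking the expectation over Column's type.
E[Up] = 1/5·(11) + 2/5·(12) + 2/5·(11) = 57/5
E[Down] = 1/5·(5) + 2/5·(-1) + 2/5·(5) = 13/5
Best response: Up (57/5 is the largest).

Up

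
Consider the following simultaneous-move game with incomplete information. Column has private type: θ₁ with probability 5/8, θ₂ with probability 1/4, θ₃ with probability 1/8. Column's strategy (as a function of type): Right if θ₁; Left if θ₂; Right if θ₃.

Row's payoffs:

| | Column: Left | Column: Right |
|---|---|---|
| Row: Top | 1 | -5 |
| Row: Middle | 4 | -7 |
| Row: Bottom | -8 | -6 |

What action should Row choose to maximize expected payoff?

Compute Row's expected payoff for each action, taking the expectation over Column's type.
E[Top] = 5/8·(-5) + 1/4·(1) + 1/8·(-5) = -7/2
E[Middle] = 5/8·(-7) + 1/4·(4) + 1/8·(-7) = -17/4
E[Bottom] = 5/8·(-6) + 1/4·(-8) + 1/8·(-6) = -13/2
Best response: Top (-7/2 is the largest).

Top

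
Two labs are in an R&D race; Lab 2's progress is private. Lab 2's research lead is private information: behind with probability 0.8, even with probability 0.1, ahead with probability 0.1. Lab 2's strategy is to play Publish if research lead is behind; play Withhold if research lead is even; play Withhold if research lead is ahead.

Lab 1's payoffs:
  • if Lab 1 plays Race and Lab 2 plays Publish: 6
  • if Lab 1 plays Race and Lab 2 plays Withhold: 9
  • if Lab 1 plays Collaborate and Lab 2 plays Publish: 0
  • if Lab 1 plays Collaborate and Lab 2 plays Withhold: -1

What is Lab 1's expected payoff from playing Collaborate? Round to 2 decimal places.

-0.20

E[Collaborate] = 0.8·0 + 0.1·(-1) + 0.1·(-1) = 0 + (-0.1) + (-0.1) = -0.2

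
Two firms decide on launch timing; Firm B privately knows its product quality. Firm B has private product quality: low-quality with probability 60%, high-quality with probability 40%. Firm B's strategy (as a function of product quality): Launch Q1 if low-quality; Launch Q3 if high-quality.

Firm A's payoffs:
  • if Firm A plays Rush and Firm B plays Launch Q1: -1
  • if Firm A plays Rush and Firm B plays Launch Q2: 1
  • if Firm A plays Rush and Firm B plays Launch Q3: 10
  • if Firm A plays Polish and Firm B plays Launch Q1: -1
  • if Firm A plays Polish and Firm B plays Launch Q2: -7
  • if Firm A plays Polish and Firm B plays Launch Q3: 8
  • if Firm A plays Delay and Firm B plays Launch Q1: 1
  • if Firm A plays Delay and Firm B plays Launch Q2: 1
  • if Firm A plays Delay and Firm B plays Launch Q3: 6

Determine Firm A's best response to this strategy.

Rush

Compute Firm A's expected payoff for each action, taking the expectation over Firm B's type.
E[Rush] = 0.6·(-1) + 0.4·(10) = 3.4
E[Polish] = 0.6·(-1) + 0.4·(8) = 2.6
E[Delay] = 0.6·(1) + 0.4·(6) = 3
Best response: Rush (3.4 is the largest).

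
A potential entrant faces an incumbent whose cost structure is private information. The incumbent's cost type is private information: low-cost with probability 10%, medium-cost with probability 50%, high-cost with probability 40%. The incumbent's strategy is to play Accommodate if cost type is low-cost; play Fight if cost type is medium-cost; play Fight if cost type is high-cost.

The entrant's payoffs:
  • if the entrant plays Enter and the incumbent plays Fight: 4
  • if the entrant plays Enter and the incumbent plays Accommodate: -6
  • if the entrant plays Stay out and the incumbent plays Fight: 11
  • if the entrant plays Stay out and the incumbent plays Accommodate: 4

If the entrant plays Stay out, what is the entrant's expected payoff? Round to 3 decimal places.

10.300

E[Stay out] = 0.1·4 + 0.5·11 + 0.4·11 = 0.4 + 5.5 + 4.4 = 10.3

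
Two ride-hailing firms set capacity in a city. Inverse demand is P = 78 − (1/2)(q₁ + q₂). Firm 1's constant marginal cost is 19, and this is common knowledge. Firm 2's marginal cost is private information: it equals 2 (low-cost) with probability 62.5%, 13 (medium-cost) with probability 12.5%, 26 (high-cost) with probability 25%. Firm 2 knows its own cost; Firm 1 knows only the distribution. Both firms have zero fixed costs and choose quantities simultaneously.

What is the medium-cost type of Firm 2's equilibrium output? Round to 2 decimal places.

48.54

Type-c best response for Firm 2: q₂(c) = (78 − c) − q₁/2.
Firm 1 maximizes expected profit; its first-order condition is 78 − q₁ − (1/2)E[q₂] − 19 = 0.
Substituting E[q₂] and solving: E[c₂] = 9.375, so q₁ = (78 − 2·19 + 9.375)/(3/2) = 32.9167.
q₂(medium-cost) = (78 − 13 − (1/2)·32.9167) = 48.5417.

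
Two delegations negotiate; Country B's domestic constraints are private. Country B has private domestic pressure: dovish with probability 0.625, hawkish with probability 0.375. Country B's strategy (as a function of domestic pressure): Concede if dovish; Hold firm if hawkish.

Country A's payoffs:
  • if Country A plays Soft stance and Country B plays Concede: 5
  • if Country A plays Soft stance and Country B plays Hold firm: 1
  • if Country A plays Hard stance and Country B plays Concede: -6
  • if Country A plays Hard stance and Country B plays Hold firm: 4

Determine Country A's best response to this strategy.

Soft stance

E[Soft stance] = 0.625·(5) + 0.375·(1) = 3.5
E[Hard stance] = 0.625·(-6) + 0.375·(4) = -2.25
Best response: Soft stance (3.5 is the largest).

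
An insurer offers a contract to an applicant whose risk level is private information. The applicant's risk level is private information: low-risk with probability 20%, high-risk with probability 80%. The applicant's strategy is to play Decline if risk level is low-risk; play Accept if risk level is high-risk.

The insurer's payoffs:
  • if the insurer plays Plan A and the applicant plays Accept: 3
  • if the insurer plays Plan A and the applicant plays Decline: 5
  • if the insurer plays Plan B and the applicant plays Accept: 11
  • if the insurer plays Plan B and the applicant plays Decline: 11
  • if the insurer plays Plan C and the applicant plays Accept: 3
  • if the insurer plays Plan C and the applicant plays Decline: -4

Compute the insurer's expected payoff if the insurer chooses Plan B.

E[Plan B] = 0.2·11 + 0.8·11 = 2.2 + 8.8 = 11

11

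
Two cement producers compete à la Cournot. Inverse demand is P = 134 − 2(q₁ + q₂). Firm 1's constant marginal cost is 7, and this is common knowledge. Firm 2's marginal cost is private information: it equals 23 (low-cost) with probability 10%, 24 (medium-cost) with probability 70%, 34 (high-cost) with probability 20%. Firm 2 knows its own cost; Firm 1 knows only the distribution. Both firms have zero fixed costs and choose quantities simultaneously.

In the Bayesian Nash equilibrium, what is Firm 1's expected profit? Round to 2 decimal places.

Each type of Firm 2 best-responds to q₁; Firm 1 best-responds to the expected q₂ over Firm 2's types.
Firm 2 with cost c maximizes (134 − 2(q₁+q₂) − c)·q₂, giving q₂(c) = (134 − c − 2q₁)/4.
E[c₂] = 0.1·23 + 0.7·24 + 0.2·34 = 25.9
Firm 1's FOC against E[q₂] yields q₁ = (134 − 2·7 + E[c₂])/6 = (134 − 14 + 25.9)/6 = 24.3167.
E[P] = 134 − 2·(q₁ + E[q₂]) = 55.6333; Firm 1's expected profit = (E[P] − 7)·q₁ = (55.6333 − 7)·24.3167 = 1182.6.

1182.60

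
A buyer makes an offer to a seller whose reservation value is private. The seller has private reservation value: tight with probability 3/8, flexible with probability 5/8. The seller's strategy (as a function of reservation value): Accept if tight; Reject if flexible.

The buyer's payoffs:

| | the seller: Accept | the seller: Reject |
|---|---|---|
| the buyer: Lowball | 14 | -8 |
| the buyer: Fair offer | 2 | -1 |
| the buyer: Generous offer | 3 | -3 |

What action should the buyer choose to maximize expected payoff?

E[Lowball] = 3/8·(14) + 5/8·(-8) = 1/4
E[Fair offer] = 3/8·(2) + 5/8·(-1) = 1/8
E[Generous offer] = 3/8·(3) + 5/8·(-3) = -3/4
Best response: Lowball (1/4 is the largest).

Lowball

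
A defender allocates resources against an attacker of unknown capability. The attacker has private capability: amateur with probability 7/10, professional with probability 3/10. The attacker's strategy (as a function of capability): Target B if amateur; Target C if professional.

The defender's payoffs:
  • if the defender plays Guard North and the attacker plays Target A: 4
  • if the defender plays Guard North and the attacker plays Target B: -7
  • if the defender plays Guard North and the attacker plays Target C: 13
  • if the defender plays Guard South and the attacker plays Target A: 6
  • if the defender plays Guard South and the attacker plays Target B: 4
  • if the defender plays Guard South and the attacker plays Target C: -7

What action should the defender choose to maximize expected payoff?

Guard South

Compute the defender's expected payoff for each action, taking the expectation over the attacker's type.
E[Guard North] = 7/10·(-7) + 3/10·(13) = -1
E[Guard South] = 7/10·(4) + 3/10·(-7) = 7/10
Best response: Guard South (7/10 is the largest).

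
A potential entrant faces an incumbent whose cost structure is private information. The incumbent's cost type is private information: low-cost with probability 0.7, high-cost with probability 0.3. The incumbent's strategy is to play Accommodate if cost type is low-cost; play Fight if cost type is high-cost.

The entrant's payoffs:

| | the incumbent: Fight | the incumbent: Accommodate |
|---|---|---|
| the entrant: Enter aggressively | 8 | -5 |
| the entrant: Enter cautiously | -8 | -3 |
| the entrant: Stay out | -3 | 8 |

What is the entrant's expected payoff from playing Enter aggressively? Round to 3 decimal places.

E[Enter aggressively] = 0.7·(-5) + 0.3·8 = (-3.5) + 2.4 = -1.1

-1.100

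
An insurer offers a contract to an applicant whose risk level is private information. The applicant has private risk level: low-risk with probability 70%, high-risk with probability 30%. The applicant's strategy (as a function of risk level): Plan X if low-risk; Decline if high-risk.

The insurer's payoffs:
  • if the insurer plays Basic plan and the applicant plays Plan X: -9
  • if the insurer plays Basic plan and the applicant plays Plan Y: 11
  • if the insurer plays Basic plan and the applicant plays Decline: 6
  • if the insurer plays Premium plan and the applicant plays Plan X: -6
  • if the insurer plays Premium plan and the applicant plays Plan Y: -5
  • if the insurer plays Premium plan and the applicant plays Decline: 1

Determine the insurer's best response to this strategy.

Premium plan

E[Basic plan] = 0.7·(-9) + 0.3·(6) = -4.5
E[Premium plan] = 0.7·(-6) + 0.3·(1) = -3.9
Best response: Premium plan (-3.9 is the largest).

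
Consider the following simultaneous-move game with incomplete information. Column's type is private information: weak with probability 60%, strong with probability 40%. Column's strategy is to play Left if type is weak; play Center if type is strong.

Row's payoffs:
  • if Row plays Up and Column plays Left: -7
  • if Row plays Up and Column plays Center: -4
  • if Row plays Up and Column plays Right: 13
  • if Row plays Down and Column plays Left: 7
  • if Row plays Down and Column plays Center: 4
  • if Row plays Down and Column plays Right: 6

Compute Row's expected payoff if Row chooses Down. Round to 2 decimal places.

5.80

E[Down] = 0.6·7 + 0.4·4 = 4.2 + 1.6 = 5.8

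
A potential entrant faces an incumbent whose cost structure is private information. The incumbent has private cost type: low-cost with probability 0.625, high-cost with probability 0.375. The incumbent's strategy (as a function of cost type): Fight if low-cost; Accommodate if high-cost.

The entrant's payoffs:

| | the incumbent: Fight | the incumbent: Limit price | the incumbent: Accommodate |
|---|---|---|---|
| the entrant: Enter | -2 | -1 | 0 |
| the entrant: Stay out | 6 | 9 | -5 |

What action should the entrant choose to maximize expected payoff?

Stay out

Compute the entrant's expected payoff for each action, taking the expectation over the incumbent's type.
E[Enter] = 0.625·(-2) + 0.375·(0) = -1.25
E[Stay out] = 0.625·(6) + 0.375·(-5) = 1.875
Best response: Stay out (1.875 is the largest).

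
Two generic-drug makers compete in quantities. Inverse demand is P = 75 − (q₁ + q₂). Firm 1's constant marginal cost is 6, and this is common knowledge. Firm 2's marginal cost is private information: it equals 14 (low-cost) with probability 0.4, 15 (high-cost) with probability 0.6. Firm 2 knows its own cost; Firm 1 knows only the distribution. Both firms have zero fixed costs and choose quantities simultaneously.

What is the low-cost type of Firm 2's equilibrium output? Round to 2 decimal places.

Type-c best response for Firm 2: q₂(c) = (75 − c)/2 − q₁/2.
Firm 1 maximizes expected profit; its first-order condition is 75 − 2q₁ − E[q₂] − 6 = 0.
Substituting E[q₂] and solving: E[c₂] = 14.6, so q₁ = (75 − 2·6 + 14.6)/3 = 25.8667.
q₂(low-cost) = (75 − 14 − 25.8667)/2 = 17.5667.

17.57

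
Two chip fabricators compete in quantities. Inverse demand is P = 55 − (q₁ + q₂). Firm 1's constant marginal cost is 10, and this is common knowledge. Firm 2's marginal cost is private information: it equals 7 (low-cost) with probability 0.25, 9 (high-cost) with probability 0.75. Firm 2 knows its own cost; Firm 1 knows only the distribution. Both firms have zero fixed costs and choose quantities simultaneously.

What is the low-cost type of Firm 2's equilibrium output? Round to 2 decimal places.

16.75

Type-c best response for Firm 2: q₂(c) = (55 − c)/2 − q₁/2.
Firm 1 maximizes expected profit; its first-order condition is 55 − 2q₁ − E[q₂] − 10 = 0.
Substituting E[q₂] and solving: E[c₂] = 8.5, so q₁ = (55 − 2·10 + 8.5)/3 = 14.5.
q₂(low-cost) = (55 − 7 − 14.5)/2 = 16.75.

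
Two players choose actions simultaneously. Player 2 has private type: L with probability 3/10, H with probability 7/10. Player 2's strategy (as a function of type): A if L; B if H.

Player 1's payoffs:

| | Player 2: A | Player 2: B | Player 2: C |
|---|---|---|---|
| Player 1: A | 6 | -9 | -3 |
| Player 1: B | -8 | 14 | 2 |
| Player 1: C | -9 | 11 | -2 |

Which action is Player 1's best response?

E[A] = 3/10·(6) + 7/10·(-9) = -9/2
E[B] = 3/10·(-8) + 7/10·(14) = 37/5
E[C] = 3/10·(-9) + 7/10·(11) = 5
Best response: B (37/5 is the largest).

B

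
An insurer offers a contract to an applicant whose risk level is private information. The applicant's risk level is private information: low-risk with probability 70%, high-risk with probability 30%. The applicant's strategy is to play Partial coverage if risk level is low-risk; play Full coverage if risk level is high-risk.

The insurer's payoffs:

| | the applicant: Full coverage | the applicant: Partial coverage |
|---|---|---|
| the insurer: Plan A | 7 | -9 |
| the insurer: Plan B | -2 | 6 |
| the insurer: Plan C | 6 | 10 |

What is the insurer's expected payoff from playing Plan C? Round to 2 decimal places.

8.80

E[Plan C] = 0.7·10 + 0.3·6 = 7 + 1.8 = 8.8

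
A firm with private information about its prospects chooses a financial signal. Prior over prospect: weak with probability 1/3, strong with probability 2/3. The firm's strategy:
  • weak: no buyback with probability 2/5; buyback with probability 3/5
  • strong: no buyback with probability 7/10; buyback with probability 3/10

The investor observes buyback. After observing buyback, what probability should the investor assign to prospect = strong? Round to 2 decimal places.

0.50

Apply Bayes' rule using the sender's strategy as the likelihood.
P(buyback) = (1/3)·(3/5) + (2/3)·(3/10) = 2/5
P(strong | buyback) = ((2/3)·(3/10)) / (2/5) = (1/5) / (2/5) = 1/2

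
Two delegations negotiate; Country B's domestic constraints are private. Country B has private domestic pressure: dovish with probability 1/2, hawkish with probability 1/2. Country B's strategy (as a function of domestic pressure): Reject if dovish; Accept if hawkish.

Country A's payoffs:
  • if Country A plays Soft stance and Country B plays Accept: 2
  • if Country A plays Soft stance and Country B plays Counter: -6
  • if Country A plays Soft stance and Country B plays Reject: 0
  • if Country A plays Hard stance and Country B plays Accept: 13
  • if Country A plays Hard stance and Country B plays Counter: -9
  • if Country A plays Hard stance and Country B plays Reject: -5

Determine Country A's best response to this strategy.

Hard stance

E[Soft stance] = 1/2·(0) + 1/2·(2) = 1
E[Hard stance] = 1/2·(-5) + 1/2·(13) = 4
Best response: Hard stance (4 is the largest).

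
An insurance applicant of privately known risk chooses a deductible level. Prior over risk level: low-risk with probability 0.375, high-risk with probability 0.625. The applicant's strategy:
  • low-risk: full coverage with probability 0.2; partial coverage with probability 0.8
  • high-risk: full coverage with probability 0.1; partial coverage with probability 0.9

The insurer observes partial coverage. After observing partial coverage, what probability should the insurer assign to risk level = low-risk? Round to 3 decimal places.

P(partial coverage) = 0.375·0.8 + 0.625·0.9 = 0.8625
P(low-risk | partial coverage) = (0.375·0.8) / 0.8625 = 0.3 / 0.8625 = 0.347826

0.348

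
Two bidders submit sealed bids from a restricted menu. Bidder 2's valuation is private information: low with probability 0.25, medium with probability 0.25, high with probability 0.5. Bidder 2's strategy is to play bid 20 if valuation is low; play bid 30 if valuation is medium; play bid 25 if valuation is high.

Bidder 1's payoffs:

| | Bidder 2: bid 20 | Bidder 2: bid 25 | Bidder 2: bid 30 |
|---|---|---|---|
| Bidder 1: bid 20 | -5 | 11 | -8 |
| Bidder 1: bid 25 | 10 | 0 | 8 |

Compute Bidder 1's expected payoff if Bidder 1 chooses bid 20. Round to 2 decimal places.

2.25

Take the expectation over Bidder 2's valuation, weighting each type's action by its prior probability.
E[bid 20] = 0.25·(-5) + 0.25·(-8) + 0.5·11 = (-1.25) + (-2) + 5.5 = 2.25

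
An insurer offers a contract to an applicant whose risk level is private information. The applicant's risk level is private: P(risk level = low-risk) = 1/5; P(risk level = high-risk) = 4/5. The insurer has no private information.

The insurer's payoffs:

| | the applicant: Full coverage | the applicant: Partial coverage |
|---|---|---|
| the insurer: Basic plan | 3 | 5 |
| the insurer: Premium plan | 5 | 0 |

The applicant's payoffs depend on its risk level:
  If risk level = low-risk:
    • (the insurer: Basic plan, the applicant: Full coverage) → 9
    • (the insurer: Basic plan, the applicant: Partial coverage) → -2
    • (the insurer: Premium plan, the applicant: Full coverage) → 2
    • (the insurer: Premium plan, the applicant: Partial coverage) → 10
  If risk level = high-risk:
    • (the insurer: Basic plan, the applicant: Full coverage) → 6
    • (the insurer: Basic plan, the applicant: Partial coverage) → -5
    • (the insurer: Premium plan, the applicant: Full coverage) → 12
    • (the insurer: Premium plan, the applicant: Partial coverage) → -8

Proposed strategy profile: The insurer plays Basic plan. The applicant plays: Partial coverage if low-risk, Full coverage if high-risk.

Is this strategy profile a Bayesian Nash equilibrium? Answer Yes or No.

No

The insurer plays Basic plan: E[Basic plan] = 1/5·(5) + 4/5·(3) = 17/5; E[Premium plan] = 4. Not best-responding. ✗
The applicant (risk level low-risk), facing Basic plan: Full coverage gives 9, Partial coverage gives -2. Proposed Partial coverage is not best — profitable deviation exists. ✗
The applicant (risk level high-risk), facing Basic plan: Full coverage gives 6, Partial coverage gives -5. Proposed Full coverage is best. ✓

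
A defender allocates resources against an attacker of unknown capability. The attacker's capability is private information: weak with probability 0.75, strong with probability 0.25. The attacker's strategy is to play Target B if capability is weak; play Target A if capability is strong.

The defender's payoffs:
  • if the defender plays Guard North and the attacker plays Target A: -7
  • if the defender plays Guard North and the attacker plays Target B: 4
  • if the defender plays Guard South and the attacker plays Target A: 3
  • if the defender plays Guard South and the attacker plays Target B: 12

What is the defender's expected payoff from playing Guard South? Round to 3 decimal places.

9.750

E[Guard South] = 0.75·12 + 0.25·3 = 9 + 0.75 = 9.75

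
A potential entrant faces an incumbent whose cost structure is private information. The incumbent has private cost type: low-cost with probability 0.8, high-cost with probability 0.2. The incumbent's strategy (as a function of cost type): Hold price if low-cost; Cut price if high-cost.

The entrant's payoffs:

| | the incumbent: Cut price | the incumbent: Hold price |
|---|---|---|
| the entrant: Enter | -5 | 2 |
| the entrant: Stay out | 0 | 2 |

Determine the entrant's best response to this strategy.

Compute the entrant's expected payoff for each action, taking the expectation over the incumbent's type.
E[Enter] = 0.8·(2) + 0.2·(-5) = 0.6
E[Stay out] = 0.8·(2) + 0.2·(0) = 1.6
Best response: Stay out (1.6 is the largest).

Stay out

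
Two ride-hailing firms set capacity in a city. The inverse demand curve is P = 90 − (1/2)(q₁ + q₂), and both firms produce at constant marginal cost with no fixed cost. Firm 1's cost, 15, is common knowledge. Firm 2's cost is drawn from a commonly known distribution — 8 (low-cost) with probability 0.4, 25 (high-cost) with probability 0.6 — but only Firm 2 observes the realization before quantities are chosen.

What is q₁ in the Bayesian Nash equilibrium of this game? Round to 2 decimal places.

Each type of Firm 2 best-responds to q₁; Firm 1 best-responds to the expected q₂ over Firm 2's types.
Firm 2 with cost c maximizes (90 − (1/2)(q₁+q₂) − c)·q₂, giving q₂(c) = (90 − c − (1/2)q₁).
E[c₂] = 0.4·8 + 0.6·25 = 18.2
Firm 1's FOC against E[q₂] yields q₁ = (90 − 2·15 + E[c₂])/(3/2) = (90 − 30 + 18.2)/(3/2) = 52.1333.

52.13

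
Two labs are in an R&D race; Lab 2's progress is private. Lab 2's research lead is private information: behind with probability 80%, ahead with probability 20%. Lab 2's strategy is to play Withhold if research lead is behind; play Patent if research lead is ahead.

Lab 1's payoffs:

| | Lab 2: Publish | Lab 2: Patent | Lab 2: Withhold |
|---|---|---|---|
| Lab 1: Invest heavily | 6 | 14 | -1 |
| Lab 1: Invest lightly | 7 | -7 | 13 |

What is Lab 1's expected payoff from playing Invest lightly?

E[Invest lightly] = 0.8·13 + 0.2·(-7) = 10.4 + (-1.4) = 9

9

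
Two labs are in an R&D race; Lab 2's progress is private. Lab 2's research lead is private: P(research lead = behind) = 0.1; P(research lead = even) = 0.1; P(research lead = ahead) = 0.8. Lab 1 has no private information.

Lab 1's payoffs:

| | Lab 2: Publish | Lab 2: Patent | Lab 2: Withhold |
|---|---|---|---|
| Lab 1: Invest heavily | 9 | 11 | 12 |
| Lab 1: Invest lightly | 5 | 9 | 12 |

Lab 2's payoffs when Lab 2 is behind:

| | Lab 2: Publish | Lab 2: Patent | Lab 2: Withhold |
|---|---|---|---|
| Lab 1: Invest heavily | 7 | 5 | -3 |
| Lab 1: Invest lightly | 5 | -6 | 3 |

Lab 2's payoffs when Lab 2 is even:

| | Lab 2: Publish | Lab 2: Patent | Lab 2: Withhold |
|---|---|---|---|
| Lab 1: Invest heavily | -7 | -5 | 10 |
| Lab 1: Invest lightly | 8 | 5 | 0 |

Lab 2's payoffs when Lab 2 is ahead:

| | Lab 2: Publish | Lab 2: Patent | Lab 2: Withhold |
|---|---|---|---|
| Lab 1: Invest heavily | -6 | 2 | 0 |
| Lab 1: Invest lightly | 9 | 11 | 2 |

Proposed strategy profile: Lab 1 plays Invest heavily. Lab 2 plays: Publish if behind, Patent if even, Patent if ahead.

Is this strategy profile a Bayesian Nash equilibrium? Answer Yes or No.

Lab 1 plays Invest heavily: E[Invest heavily] = 0.1·(9) + 0.1·(11) + 0.8·(11) = 10.8; E[Invest lightly] = 8.6. Best-responding. ✓
Lab 2 (research lead behind), facing Invest heavily: Publish gives 7, Patent gives 5, Withhold gives -3. Proposed Publish is best. ✓
Lab 2 (research lead even), facing Invest heavily: Publish gives -7, Patent gives -5, Withhold gives 10. Proposed Patent is not best — profitable deviation exists. ✗
Lab 2 (research lead ahead), facing Invest heavily: Publish gives -6, Patent gives 2, Withhold gives 0. Proposed Patent is best. ✓

No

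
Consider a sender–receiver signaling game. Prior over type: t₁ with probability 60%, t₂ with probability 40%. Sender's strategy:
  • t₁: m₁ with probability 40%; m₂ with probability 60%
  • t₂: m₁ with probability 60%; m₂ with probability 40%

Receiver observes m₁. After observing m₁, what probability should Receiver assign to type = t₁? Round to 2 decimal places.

0.50

P(m₁) = 0.6·0.4 + 0.4·0.6 = 0.48
P(t₁ | m₁) = (0.6·0.4) / 0.48 = 0.24 / 0.48 = 0.5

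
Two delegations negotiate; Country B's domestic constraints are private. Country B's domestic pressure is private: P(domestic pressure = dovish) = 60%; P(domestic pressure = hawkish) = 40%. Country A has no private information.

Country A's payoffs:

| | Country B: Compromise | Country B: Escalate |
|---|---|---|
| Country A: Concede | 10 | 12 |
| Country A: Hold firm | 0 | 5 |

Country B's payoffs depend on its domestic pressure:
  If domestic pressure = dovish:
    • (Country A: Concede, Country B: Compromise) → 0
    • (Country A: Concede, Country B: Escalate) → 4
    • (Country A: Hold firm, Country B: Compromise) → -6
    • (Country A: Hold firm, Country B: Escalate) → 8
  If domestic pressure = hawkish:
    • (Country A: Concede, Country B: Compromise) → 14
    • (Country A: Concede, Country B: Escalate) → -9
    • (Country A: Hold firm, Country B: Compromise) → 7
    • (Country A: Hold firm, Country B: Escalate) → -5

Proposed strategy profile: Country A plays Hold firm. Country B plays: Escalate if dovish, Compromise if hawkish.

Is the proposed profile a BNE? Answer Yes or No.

No

Country A plays Hold firm: E[Hold firm] = 0.6·(5) + 0.4·(0) = 3; E[Concede] = 11.2. Not best-responding. ✗
Country B (domestic pressure dovish), facing Hold firm: Compromise gives -6, Escalate gives 8. Proposed Escalate is best. ✓
Country B (domestic pressure hawkish), facing Hold firm: Compromise gives 7, Escalate gives -5. Proposed Compromise is best. ✓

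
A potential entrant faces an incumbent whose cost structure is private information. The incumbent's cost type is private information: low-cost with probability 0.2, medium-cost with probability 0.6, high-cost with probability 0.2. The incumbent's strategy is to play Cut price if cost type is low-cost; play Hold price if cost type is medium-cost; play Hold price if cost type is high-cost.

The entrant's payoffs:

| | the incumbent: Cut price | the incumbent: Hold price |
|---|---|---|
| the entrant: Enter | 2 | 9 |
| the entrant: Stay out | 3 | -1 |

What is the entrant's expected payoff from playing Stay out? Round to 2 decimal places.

E[Stay out] = 0.2·3 + 0.6·(-1) + 0.2·(-1) = 0.6 + (-0.6) + (-0.2) = -0.2

-0.20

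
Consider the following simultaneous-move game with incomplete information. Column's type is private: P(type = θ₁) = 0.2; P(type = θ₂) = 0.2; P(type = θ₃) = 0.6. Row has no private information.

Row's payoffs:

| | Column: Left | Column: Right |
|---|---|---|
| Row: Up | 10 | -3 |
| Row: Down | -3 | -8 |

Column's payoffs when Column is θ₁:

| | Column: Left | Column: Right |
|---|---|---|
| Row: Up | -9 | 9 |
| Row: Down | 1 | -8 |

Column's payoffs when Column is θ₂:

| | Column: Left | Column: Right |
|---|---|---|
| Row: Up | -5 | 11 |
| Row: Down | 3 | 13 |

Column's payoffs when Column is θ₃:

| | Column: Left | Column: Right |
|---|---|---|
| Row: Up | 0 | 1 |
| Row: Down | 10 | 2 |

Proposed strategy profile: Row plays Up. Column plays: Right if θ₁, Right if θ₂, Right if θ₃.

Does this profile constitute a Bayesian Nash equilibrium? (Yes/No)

Row plays Up: E[Up] = 0.2·(-3) + 0.2·(-3) + 0.6·(-3) = -3; E[Down] = -8. Best-responding. ✓
Column (type θ₁), facing Up: Left gives -9, Right gives 9. Proposed Right is best. ✓
Column (type θ₂), facing Up: Left gives -5, Right gives 11. Proposed Right is best. ✓
Column (type θ₃), facing Up: Left gives 0, Right gives 1. Proposed Right is best. ✓

Yes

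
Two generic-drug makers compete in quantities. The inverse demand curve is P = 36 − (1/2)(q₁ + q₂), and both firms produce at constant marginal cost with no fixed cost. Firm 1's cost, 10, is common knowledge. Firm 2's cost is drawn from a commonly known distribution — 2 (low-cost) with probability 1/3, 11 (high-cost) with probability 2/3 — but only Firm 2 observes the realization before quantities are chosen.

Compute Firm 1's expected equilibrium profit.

Type-c best response for Firm 2: q₂(c) = (36 − c) − q₁/2.
Firm 1 maximizes expected profit; its first-order condition is 36 − q₁ − (1/2)E[q₂] − 10 = 0.
Substituting E[q₂] and solving: E[c₂] = 8, so q₁ = (36 − 2·10 + 8)/(3/2) = 16.
E[P] = 36 − (1/2)·(q₁ + E[q₂]) = 18; Firm 1's expected profit = (E[P] − 10)·q₁ = (18 − 10)·16 = 128.

128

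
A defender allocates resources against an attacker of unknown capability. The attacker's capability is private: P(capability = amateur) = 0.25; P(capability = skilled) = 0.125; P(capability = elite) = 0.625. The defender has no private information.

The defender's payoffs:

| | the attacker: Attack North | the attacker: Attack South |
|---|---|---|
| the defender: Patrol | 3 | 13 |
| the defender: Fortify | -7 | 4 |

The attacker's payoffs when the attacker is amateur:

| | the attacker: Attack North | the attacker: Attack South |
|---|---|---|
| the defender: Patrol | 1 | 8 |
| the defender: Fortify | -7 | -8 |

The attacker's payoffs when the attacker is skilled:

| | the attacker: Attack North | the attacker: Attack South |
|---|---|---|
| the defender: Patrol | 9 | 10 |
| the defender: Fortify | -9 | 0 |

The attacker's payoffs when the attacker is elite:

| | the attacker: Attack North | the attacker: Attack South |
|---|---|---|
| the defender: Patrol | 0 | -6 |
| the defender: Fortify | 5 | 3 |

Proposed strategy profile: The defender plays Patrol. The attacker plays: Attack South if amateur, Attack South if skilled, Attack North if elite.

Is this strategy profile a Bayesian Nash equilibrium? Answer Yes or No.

A profile is a BNE iff every type of every player is best-responding given beliefs about the other side.
The defender plays Patrol: E[Patrol] = 0.25·(13) + 0.125·(13) + 0.625·(3) = 6.75; E[Fortify] = -2.875. Best-responding. ✓
The attacker (capability amateur), facing Patrol: Attack North gives 1, Attack South gives 8. Proposed Attack South is best. ✓
The attacker (capability skilled), facing Patrol: Attack North gives 9, Attack South gives 10. Proposed Attack South is best. ✓
The attacker (capability elite), facing Patrol: Attack North gives 0, Attack South gives -6. Proposed Attack North is best. ✓

Yes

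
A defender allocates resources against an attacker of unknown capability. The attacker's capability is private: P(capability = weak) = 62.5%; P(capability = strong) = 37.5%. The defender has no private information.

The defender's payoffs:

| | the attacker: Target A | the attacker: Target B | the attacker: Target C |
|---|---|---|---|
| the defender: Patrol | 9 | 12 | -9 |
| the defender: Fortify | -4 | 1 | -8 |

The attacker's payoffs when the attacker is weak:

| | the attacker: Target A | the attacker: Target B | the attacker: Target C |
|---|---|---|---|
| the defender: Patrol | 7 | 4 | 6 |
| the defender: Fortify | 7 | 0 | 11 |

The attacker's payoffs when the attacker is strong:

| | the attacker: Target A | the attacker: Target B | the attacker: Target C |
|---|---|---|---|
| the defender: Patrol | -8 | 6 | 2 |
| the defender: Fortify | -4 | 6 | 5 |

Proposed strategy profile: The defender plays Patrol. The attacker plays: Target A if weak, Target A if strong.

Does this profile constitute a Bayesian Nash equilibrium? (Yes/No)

No

The defender plays Patrol: E[Patrol] = 0.625·(9) + 0.375·(9) = 9; E[Fortify] = -4. Best-responding. ✓
The attacker (capability weak), facing Patrol: Target A gives 7, Target B gives 4, Target C gives 6. Proposed Target A is best. ✓
The attacker (capability strong), facing Patrol: Target A gives -8, Target B gives 6, Target C gives 2. Proposed Target A is not best — profitable deviation exists. ✗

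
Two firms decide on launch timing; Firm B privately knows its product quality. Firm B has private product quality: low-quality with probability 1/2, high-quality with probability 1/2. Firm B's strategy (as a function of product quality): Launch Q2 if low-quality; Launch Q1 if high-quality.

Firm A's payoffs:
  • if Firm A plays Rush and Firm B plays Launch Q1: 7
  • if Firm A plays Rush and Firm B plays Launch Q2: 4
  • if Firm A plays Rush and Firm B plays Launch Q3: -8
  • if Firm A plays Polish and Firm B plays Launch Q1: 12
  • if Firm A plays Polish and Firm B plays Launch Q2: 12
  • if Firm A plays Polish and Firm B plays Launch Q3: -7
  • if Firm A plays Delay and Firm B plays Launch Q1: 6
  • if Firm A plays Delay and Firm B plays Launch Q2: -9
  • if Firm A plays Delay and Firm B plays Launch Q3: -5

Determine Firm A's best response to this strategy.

Polish

E[Rush] = 1/2·(4) + 1/2·(7) = 11/2
E[Polish] = 1/2·(12) + 1/2·(12) = 12
E[Delay] = 1/2·(-9) + 1/2·(6) = -3/2
Best response: Polish (12 is the largest).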